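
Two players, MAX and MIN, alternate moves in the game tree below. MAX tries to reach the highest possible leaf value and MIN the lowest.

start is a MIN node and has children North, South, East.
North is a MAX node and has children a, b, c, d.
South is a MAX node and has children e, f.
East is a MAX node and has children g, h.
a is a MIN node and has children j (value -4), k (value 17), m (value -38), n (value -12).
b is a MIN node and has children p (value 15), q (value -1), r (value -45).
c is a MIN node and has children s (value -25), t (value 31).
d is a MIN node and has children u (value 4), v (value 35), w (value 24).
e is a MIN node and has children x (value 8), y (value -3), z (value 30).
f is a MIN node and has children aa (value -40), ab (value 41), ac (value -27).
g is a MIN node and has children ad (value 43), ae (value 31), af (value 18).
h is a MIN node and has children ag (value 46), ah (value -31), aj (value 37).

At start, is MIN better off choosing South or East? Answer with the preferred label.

e (MIN): min(8, -3, 30) = -3
f (MIN): min(-40, 41, -27) = -40
South (MAX): max(-3, -40) = -3
g (MIN): min(43, 31, 18) = 18
h (MIN): min(46, -31, 37) = -31
East (MAX): max(18, -31) = 18
MIN prefers the lower value; South=-3, East=18. South is better since -3 < 18.

South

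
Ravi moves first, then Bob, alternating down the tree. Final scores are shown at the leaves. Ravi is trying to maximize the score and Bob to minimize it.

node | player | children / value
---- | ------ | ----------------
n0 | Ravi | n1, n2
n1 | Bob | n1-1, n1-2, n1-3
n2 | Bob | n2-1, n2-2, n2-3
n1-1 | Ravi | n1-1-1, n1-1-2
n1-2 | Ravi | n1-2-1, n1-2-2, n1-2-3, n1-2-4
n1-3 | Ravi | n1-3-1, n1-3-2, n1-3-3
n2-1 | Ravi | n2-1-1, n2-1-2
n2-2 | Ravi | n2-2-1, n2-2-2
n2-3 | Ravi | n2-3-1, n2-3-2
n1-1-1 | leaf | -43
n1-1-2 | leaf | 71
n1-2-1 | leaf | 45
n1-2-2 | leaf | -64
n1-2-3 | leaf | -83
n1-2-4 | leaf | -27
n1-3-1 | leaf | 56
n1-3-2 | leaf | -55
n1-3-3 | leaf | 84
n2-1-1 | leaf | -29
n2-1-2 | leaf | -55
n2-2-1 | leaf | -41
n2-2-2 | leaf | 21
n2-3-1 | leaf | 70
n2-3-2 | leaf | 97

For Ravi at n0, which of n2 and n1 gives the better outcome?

n2-1 (Ravi): max(-29, -55) = -29
n2-2 (Ravi): max(-41, 21) = 21
n2-3 (Ravi): max(70, 97) = 97
n2 (Bob): min(-29, 21, 97) = -29
n1-1 (Ravi): max(-43, 71) = 71
n1-2 (Ravi): max(45, -64, -83, -27) = 45
n1-3 (Ravi): max(56, -55, 84) = 84
n1 (Bob): min(71, 45, 84) = 45
Ravi prefers the higher value; n2=-29, n1=45. n1 is better since 45 > -29.

n1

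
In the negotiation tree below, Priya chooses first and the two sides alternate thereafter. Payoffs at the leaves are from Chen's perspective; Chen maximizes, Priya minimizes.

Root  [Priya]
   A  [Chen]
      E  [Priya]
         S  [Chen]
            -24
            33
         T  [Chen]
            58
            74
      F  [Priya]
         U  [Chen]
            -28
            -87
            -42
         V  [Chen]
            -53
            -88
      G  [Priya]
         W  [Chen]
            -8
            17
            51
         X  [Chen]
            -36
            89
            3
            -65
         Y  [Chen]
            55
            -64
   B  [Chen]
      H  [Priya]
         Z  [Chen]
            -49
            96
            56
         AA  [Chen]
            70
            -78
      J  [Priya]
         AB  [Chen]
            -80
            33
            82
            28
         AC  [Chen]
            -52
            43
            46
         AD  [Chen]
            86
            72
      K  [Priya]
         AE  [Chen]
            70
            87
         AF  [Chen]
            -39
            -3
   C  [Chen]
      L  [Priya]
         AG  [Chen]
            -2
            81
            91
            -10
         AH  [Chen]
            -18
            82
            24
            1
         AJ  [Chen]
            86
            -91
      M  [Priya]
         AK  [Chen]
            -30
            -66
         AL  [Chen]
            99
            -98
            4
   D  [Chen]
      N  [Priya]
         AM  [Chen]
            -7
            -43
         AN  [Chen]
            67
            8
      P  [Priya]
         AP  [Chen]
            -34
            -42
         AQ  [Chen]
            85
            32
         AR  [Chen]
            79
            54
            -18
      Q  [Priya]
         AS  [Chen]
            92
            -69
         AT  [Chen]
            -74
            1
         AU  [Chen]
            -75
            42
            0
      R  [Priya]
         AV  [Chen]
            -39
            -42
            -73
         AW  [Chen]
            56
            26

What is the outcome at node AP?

-34

AP (Chen): max(-34, -42) = -34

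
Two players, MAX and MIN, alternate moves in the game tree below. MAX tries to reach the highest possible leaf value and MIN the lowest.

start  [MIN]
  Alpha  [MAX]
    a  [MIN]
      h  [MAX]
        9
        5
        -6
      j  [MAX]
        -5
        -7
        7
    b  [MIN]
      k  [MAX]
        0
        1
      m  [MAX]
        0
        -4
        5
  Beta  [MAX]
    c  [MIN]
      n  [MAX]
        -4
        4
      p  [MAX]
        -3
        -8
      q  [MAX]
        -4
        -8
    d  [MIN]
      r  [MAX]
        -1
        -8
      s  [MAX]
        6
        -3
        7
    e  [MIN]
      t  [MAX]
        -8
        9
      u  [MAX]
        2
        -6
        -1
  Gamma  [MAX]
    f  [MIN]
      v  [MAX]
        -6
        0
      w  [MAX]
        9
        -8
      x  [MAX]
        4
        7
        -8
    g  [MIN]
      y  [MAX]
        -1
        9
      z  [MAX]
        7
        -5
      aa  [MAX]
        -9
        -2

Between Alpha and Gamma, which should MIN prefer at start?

h (MAX): max(9, 5, -6) = 9
j (MAX): max(-5, -7, 7) = 7
a (MIN): min(9, 7) = 7
k (MAX): max(0, 1) = 1
m (MAX): max(0, -4, 5) = 5
b (MIN): min(1, 5) = 1
Alpha (MAX): max(7, 1) = 7
v (MAX): max(-6, 0) = 0
w (MAX): max(9, -8) = 9
x (MAX): max(4, 7, -8) = 7
f (MIN): min(0, 9, 7) = 0
y (MAX): max(-1, 9) = 9
z (MAX): max(7, -5) = 7
aa (MAX): max(-9, -2) = -2
g (MIN): min(9, 7, -2) = -2
Gamma (MAX): max(0, -2) = 0
MIN prefers the lower value; Alpha=7, Gamma=0. Gamma is better since 0 < 7.

Gamma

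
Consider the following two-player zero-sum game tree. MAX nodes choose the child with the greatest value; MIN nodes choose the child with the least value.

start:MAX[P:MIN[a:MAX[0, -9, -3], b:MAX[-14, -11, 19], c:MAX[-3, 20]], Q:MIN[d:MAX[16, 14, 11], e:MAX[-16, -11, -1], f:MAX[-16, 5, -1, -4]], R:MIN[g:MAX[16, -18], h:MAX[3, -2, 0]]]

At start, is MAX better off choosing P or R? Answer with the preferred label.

R

a (MAX): max(0, -9, -3) = 0
b (MAX): max(-14, -11, 19) = 19
c (MAX): max(-3, 20) = 20
P (MIN): min(0, 19, 20) = 0
g (MAX): max(16, -18) = 16
h (MAX): max(3, -2, 0) = 3
R (MIN): min(16, 3) = 3
MAX prefers the higher value; P=0, R=3. R is better since 3 > 0.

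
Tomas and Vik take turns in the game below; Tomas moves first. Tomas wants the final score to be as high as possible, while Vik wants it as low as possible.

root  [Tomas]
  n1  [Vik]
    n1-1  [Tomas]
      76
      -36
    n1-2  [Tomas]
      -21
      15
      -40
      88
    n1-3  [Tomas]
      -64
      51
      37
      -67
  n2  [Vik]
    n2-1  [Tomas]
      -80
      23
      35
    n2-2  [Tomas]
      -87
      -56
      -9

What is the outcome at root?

51

n1-1 (Tomas): max(76, -36) = 76
n1-2 (Tomas): max(-21, 15, -40, 88) = 88
n1-3 (Tomas): max(-64, 51, 37, -67) = 51
n1 (Vik): min(76, 88, 51) = 51
n2-1 (Tomas): max(-80, 23, 35) = 35
n2-2 (Tomas): max(-87, -56, -9) = -9
n2 (Vik): min(35, -9) = -9
root (Tomas): max(51, -9) = 51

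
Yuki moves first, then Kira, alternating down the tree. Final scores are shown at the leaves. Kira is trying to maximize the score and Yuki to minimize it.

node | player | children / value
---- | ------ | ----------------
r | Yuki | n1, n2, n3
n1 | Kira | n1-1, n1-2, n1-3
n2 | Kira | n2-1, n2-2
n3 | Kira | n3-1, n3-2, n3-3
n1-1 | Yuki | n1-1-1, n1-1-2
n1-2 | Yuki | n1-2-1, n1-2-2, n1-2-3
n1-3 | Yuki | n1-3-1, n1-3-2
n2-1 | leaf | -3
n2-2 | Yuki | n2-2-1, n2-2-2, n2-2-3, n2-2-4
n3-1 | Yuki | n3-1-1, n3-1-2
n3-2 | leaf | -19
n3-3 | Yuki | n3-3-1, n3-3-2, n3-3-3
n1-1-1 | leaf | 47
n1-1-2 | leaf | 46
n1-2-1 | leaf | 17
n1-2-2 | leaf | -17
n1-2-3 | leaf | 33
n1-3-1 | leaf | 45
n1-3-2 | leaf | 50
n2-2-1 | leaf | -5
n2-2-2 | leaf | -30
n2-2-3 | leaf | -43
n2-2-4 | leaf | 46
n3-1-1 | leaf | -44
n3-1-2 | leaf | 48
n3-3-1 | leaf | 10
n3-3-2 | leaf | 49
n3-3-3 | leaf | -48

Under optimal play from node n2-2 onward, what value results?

n2-2 (Yuki): min(-5, -30, -43, 46) = -43

-43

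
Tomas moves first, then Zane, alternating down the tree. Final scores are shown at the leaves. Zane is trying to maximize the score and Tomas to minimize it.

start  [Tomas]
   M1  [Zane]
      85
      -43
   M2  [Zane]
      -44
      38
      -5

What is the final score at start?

38

M1 (Zane): max(85, -43) = 85
M2 (Zane): max(-44, 38, -5) = 38
start (Tomas): min(85, 38) = 38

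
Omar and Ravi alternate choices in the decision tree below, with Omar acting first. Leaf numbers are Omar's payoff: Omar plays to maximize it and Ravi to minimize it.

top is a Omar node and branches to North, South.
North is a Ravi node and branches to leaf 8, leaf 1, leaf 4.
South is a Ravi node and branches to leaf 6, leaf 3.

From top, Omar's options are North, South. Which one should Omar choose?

North (Ravi): min(8, 1, 4) = 1
South (Ravi): min(6, 3) = 3
top (Omar): max(1, 3) = 3
Omar at top wants the highest of {North=1, South=3}, so chooses South.

South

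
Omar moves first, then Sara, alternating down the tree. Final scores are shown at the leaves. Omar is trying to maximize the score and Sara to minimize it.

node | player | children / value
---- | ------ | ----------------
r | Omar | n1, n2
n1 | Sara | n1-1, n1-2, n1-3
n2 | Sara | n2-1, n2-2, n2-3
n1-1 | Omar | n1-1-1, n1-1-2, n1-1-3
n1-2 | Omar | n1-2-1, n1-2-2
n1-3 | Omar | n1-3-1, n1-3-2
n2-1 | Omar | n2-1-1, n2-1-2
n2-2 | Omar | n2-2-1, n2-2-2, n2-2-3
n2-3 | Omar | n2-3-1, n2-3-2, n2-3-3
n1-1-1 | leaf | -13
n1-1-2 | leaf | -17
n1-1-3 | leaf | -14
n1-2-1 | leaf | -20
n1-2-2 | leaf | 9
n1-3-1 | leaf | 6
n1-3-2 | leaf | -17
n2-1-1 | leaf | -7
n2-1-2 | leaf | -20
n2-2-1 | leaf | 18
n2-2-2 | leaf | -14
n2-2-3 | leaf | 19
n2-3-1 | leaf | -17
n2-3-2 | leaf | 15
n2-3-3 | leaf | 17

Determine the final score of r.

-7

n1-1 (Omar): max(-13, -17, -14) = -13
n1-2 (Omar): max(-20, 9) = 9
n1-3 (Omar): max(6, -17) = 6
n1 (Sara): min(-13, 9, 6) = -13
n2-1 (Omar): max(-7, -20) = -7
n2-2 (Omar): max(18, -14, 19) = 19
n2-3 (Omar): max(-17, 15, 17) = 17
n2 (Sara): min(-7, 19, 17) = -7
r (Omar): max(-13, -7) = -7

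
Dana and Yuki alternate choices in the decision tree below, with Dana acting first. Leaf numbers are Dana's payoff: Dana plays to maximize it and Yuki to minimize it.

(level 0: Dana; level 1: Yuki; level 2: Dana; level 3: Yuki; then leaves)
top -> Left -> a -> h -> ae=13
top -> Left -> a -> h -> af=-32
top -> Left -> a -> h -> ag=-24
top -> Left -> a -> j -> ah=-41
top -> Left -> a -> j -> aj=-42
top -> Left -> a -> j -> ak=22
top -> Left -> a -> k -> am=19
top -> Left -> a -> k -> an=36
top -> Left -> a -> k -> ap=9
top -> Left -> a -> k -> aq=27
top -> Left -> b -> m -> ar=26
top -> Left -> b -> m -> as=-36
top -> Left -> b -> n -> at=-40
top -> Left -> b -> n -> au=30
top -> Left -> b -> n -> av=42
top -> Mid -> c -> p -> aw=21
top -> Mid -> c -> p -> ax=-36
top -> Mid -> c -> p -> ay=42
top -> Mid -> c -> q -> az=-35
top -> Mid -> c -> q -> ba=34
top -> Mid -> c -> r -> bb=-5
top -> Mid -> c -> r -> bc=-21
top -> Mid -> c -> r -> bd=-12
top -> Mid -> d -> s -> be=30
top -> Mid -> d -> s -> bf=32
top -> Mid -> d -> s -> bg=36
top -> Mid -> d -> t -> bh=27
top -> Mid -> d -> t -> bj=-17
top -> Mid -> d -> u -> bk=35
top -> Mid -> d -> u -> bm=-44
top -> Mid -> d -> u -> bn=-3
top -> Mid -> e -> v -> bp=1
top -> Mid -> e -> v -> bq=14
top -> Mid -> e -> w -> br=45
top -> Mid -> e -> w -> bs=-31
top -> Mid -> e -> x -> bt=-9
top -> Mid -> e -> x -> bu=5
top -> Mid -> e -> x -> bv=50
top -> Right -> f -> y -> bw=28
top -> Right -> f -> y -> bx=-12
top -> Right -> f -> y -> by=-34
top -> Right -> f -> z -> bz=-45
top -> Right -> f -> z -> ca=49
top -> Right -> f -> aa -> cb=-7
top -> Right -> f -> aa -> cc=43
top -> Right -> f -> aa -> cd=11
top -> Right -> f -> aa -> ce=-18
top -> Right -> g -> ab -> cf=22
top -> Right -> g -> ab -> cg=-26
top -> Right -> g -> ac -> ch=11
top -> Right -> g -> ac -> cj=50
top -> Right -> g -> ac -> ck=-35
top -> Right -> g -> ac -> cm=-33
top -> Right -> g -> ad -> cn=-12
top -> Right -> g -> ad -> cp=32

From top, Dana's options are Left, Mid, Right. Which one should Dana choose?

Right

h (Yuki): min(13, -32, -24) = -32
j (Yuki): min(-41, -42, 22) = -42
k (Yuki): min(19, 36, 9, 27) = 9
a (Dana): max(-32, -42, 9) = 9
m (Yuki): min(26, -36) = -36
n (Yuki): min(-40, 30, 42) = -40
b (Dana): max(-36, -40) = -36
Left (Yuki): min(9, -36) = -36
p (Yuki): min(21, -36, 42) = -36
q (Yuki): min(-35, 34) = -35
r (Yuki): min(-5, -21, -12) = -21
c (Dana): max(-36, -35, -21) = -21
s (Yuki): min(30, 32, 36) = 30
t (Yuki): min(27, -17) = -17
u (Yuki): min(35, -44, -3) = -44
d (Dana): max(30, -17, -44) = 30
v (Yuki): min(1, 14) = 1
w (Yuki): min(45, -31) = -31
x (Yuki): min(-9, 5, 50) = -9
e (Dana): max(1, -31, -9) = 1
Mid (Yuki): min(-21, 30, 1) = -21
y (Yuki): min(28, -12, -34) = -34
z (Yuki): min(-45, 49) = -45
aa (Yuki): min(-7, 43, 11, -18) = -18
f (Dana): max(-34, -45, -18) = -18
ab (Yuki): min(22, -26) = -26
ac (Yuki): min(11, 50, -35, -33) = -35
ad (Yuki): min(-12, 32) = -12
g (Dana): max(-26, -35, -12) = -12
Right (Yuki): min(-18, -12) = -18
top (Dana): max(-36, -21, -18) = -18
Dana at top wants the highest of {Left=-36, Mid=-21, Right=-18}, so chooses Right.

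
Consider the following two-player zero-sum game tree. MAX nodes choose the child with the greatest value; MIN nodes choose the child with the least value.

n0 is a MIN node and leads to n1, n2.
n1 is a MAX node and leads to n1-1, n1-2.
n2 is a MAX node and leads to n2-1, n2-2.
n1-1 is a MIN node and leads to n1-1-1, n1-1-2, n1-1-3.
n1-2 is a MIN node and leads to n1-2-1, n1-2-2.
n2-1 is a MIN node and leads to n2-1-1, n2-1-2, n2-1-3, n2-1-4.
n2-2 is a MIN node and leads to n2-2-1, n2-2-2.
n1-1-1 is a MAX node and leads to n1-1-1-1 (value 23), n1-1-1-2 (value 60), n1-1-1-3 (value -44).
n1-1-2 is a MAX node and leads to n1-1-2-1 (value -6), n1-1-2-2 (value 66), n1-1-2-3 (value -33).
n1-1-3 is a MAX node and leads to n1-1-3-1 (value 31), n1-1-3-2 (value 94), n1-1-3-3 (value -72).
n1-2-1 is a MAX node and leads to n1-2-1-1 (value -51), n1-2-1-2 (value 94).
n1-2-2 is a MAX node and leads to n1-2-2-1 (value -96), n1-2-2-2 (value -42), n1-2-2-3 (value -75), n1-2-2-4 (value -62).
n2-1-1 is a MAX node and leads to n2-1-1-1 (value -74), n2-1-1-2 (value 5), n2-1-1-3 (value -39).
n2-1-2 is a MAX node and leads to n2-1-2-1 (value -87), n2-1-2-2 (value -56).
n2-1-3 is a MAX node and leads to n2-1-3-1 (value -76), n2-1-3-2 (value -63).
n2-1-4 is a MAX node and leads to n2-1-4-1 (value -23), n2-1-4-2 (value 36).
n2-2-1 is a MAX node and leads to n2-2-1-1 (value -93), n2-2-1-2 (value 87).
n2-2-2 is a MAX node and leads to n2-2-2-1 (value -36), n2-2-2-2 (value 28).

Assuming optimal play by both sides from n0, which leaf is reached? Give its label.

n1-1-1 (MAX): max(23, 60, -44) = 60
n1-1-2 (MAX): max(-6, 66, -33) = 66
n1-1-3 (MAX): max(31, 94, -72) = 94
n1-1 (MIN): min(60, 66, 94) = 60
n1-2-1 (MAX): max(-51, 94) = 94
n1-2-2 (MAX): max(-96, -42, -75, -62) = -42
n1-2 (MIN): min(94, -42) = -42
n1 (MAX): max(60, -42) = 60
n2-1-1 (MAX): max(-74, 5, -39) = 5
n2-1-2 (MAX): max(-87, -56) = -56
n2-1-3 (MAX): max(-76, -63) = -63
n2-1-4 (MAX): max(-23, 36) = 36
n2-1 (MIN): min(5, -56, -63, 36) = -63
n2-2-1 (MAX): max(-93, 87) = 87
n2-2-2 (MAX): max(-36, 28) = 28
n2-2 (MIN): min(87, 28) = 28
n2 (MAX): max(-63, 28) = 28
n0 (MIN): min(60, 28) = 28
At n0, MIN picks n2 (lowest: 28).
At n2, MAX picks n2-2 (highest: 28).
At n2-2, MIN picks n2-2-2 (lowest: 28).
At n2-2-2, MAX picks n2-2-2-2 (highest: 28).
Terminal value 28.

n2-2-2-2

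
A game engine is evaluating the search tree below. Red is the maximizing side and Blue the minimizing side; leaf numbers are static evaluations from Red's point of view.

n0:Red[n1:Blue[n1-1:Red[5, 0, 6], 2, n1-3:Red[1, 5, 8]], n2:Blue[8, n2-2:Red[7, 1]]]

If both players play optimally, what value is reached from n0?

n1-1 (Red): max(5, 0, 6) = 6
n1-3 (Red): max(1, 5, 8) = 8
n1 (Blue): min(6, 2, 8) = 2
n2-2 (Red): max(7, 1) = 7
n2 (Blue): min(8, 7) = 7
n0 (Red): max(2, 7) = 7

7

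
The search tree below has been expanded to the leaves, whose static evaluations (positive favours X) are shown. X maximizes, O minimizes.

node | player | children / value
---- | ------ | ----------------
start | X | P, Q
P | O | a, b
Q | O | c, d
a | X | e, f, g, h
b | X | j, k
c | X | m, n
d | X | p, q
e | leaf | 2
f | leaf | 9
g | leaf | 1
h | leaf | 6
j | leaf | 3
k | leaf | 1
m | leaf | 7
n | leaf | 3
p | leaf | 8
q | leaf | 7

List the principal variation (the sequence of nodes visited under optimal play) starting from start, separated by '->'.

a (X): max(2, 9, 1, 6) = 9
b (X): max(3, 1) = 3
P (O): min(9, 3) = 3
c (X): max(7, 3) = 7
d (X): max(8, 7) = 8
Q (O): min(7, 8) = 7
start (X): max(3, 7) = 7
At start, X picks Q (highest: 7).
At Q, O picks c (lowest: 7).
At c, X picks m (highest: 7).
Terminal value 7.

start -> Q -> c -> m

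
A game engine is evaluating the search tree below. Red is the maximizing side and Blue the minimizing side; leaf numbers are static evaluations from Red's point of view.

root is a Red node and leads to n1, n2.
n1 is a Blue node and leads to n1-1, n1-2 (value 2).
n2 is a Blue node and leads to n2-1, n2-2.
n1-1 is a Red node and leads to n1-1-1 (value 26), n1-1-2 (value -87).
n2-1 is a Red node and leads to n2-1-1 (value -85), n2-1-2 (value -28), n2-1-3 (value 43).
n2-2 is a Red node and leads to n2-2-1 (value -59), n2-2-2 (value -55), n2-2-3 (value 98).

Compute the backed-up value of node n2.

43

n2-1 (Red): max(-85, -28, 43) = 43
n2-2 (Red): max(-59, -55, 98) = 98
n2 (Blue): min(43, 98) = 43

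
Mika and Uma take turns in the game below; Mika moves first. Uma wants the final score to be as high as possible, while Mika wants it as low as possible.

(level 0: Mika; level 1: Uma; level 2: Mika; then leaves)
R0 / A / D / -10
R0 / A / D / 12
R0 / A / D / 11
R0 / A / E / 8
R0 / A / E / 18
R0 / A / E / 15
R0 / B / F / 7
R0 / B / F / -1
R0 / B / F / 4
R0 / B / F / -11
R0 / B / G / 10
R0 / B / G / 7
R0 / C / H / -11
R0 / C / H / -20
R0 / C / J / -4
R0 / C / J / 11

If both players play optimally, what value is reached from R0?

-4

D (Mika): min(-10, 12, 11) = -10
E (Mika): min(8, 18, 15) = 8
A (Uma): max(-10, 8) = 8
F (Mika): min(7, -1, 4, -11) = -11
G (Mika): min(10, 7) = 7
B (Uma): max(-11, 7) = 7
H (Mika): min(-11, -20) = -20
J (Mika): min(-4, 11) = -4
C (Uma): max(-20, -4) = -4
R0 (Mika): min(8, 7, -4) = -4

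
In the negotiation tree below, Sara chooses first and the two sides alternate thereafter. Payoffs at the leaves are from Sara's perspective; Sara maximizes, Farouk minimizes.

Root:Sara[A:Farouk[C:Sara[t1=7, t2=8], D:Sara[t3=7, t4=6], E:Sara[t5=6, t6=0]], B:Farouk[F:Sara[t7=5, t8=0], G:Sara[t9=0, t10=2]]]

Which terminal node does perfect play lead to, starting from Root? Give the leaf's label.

t5

C (Sara): max(7, 8) = 8
D (Sara): max(7, 6) = 7
E (Sara): max(6, 0) = 6
A (Farouk): min(8, 7, 6) = 6
F (Sara): max(5, 0) = 5
G (Sara): max(0, 2) = 2
B (Farouk): min(5, 2) = 2
Root (Sara): max(6, 2) = 6
At Root, Sara picks A (highest: 6).
At A, Farouk picks E (lowest: 6).
At E, Sara picks t5 (highest: 6).
Terminal value 6.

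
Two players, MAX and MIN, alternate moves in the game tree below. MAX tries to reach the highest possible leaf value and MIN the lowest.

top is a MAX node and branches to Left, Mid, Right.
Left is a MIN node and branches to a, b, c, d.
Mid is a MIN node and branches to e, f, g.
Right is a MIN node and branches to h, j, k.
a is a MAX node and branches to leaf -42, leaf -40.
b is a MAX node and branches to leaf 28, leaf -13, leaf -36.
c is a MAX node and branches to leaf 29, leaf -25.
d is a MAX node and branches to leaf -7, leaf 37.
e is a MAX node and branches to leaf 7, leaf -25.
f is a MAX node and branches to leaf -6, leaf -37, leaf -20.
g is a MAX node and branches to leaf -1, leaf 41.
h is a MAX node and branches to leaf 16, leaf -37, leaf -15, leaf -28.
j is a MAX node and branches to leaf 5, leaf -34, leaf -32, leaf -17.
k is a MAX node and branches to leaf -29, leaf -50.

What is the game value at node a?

a (MAX): max(-42, -40) = -40

-40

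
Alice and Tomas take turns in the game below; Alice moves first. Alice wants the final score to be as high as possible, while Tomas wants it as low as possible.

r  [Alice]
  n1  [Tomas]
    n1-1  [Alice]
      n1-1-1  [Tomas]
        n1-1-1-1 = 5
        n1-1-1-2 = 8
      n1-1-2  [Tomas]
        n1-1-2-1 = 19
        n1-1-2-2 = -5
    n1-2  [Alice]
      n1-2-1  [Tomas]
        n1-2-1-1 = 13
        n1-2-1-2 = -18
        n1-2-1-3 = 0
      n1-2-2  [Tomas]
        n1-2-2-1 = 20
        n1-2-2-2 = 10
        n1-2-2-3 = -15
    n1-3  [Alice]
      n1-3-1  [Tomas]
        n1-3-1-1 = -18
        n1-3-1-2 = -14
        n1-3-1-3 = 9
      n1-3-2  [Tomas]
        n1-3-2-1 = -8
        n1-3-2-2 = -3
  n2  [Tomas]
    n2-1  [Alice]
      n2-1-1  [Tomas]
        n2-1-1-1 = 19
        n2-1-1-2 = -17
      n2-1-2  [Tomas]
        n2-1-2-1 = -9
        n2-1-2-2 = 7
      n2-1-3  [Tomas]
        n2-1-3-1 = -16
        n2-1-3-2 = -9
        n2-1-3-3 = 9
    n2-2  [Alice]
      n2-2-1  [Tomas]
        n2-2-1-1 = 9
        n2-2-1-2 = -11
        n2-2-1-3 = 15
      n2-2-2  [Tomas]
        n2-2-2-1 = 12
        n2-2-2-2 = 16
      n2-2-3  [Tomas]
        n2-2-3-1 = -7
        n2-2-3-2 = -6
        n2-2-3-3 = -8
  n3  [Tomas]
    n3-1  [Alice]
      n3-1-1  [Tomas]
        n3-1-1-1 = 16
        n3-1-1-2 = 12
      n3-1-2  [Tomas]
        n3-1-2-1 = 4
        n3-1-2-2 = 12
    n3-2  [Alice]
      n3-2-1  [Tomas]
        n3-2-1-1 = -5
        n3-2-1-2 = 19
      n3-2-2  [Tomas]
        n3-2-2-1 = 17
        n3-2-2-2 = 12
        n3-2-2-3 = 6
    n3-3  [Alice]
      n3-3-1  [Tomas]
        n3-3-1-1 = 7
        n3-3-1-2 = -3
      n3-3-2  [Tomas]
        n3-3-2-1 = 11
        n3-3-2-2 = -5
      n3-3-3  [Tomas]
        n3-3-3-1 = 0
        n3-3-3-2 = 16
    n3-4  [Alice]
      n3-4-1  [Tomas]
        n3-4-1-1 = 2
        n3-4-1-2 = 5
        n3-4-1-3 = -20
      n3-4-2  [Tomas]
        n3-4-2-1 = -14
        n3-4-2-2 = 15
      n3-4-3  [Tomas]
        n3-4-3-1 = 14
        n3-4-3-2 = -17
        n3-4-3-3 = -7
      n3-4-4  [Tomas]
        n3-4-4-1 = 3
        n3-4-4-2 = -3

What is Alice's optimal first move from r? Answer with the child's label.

n1-1-1 (Tomas): min(5, 8) = 5
n1-1-2 (Tomas): min(19, -5) = -5
n1-1 (Alice): max(5, -5) = 5
n1-2-1 (Tomas): min(13, -18, 0) = -18
n1-2-2 (Tomas): min(20, 10, -15) = -15
n1-2 (Alice): max(-18, -15) = -15
n1-3-1 (Tomas): min(-18, -14, 9) = -18
n1-3-2 (Tomas): min(-8, -3) = -8
n1-3 (Alice): max(-18, -8) = -8
n1 (Tomas): min(5, -15, -8) = -15
n2-1-1 (Tomas): min(19, -17) = -17
n2-1-2 (Tomas): min(-9, 7) = -9
n2-1-3 (Tomas): min(-16, -9, 9) = -16
n2-1 (Alice): max(-17, -9, -16) = -9
n2-2-1 (Tomas): min(9, -11, 15) = -11
n2-2-2 (Tomas): min(12, 16) = 12
n2-2-3 (Tomas): min(-7, -6, -8) = -8
n2-2 (Alice): max(-11, 12, -8) = 12
n2 (Tomas): min(-9, 12) = -9
n3-1-1 (Tomas): min(16, 12) = 12
n3-1-2 (Tomas): min(4, 12) = 4
n3-1 (Alice): max(12, 4) = 12
n3-2-1 (Tomas): min(-5, 19) = -5
n3-2-2 (Tomas): min(17, 12, 6) = 6
n3-2 (Alice): max(-5, 6) = 6
n3-3-1 (Tomas): min(7, -3) = -3
n3-3-2 (Tomas): min(11, -5) = -5
n3-3-3 (Tomas): min(0, 16) = 0
n3-3 (Alice): max(-3, -5, 0) = 0
n3-4-1 (Tomas): min(2, 5, -20) = -20
n3-4-2 (Tomas): min(-14, 15) = -14
n3-4-3 (Tomas): min(14, -17, -7) = -17
n3-4-4 (Tomas): min(3, -3) = -3
n3-4 (Alice): max(-20, -14, -17, -3) = -3
n3 (Tomas): min(12, 6, 0, -3) = -3
r (Alice): max(-15, -9, -3) = -3
Alice at r wants the highest of {n1=-15, n2=-9, n3=-3}, so chooses n3.

n3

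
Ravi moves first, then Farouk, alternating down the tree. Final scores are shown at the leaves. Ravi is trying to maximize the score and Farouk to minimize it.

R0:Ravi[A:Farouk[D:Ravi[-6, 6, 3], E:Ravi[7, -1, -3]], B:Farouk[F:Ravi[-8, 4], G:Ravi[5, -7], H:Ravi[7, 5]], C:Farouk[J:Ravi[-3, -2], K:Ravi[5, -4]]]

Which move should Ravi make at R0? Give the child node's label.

D (Ravi): max(-6, 6, 3) = 6
E (Ravi): max(7, -1, -3) = 7
A (Farouk): min(6, 7) = 6
F (Ravi): max(-8, 4) = 4
G (Ravi): max(5, -7) = 5
H (Ravi): max(7, 5) = 7
B (Farouk): min(4, 5, 7) = 4
J (Ravi): max(-3, -2) = -2
K (Ravi): max(5, -4) = 5
C (Farouk): min(-2, 5) = -2
R0 (Ravi): max(6, 4, -2) = 6
Ravi at R0 wants the highest of {A=6, B=4, C=-2}, so chooses A.

A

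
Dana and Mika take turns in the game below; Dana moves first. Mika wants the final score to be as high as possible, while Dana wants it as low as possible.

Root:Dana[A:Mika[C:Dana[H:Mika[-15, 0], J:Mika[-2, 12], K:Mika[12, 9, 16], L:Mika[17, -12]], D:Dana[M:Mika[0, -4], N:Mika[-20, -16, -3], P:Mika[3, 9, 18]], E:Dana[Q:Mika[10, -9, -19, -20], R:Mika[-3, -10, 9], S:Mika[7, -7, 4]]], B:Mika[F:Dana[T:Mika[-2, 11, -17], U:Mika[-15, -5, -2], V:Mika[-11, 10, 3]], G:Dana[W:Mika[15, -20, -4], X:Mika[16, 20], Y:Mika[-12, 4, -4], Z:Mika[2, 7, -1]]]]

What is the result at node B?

T (Mika): max(-2, 11, -17) = 11
U (Mika): max(-15, -5, -2) = -2
V (Mika): max(-11, 10, 3) = 10
F (Dana): min(11, -2, 10) = -2
W (Mika): max(15, -20, -4) = 15
X (Mika): max(16, 20) = 20
Y (Mika): max(-12, 4, -4) = 4
Z (Mika): max(2, 7, -1) = 7
G (Dana): min(15, 20, 4, 7) = 4
B (Mika): max(-2, 4) = 4

4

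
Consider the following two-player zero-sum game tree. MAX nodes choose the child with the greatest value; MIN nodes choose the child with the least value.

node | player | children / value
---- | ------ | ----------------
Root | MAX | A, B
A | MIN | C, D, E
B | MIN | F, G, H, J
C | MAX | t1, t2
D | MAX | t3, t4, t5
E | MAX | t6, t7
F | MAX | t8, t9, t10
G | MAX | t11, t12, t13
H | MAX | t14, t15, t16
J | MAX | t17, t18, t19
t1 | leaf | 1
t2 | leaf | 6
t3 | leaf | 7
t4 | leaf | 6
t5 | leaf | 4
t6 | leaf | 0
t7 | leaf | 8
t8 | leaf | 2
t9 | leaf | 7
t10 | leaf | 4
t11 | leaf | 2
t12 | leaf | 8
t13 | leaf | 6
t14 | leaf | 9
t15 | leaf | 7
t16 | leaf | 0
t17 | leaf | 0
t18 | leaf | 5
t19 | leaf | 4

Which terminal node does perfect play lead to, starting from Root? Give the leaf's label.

C (MAX): max(1, 6) = 6
D (MAX): max(7, 6, 4) = 7
E (MAX): max(0, 8) = 8
A (MIN): min(6, 7, 8) = 6
F (MAX): max(2, 7, 4) = 7
G (MAX): max(2, 8, 6) = 8
H (MAX): max(9, 7, 0) = 9
J (MAX): max(0, 5, 4) = 5
B (MIN): min(7, 8, 9, 5) = 5
Root (MAX): max(6, 5) = 6
At Root, MAX picks A (highest: 6).
At A, MIN picks C (lowest: 6).
At C, MAX picks t2 (highest: 6).
Terminal value 6.

t2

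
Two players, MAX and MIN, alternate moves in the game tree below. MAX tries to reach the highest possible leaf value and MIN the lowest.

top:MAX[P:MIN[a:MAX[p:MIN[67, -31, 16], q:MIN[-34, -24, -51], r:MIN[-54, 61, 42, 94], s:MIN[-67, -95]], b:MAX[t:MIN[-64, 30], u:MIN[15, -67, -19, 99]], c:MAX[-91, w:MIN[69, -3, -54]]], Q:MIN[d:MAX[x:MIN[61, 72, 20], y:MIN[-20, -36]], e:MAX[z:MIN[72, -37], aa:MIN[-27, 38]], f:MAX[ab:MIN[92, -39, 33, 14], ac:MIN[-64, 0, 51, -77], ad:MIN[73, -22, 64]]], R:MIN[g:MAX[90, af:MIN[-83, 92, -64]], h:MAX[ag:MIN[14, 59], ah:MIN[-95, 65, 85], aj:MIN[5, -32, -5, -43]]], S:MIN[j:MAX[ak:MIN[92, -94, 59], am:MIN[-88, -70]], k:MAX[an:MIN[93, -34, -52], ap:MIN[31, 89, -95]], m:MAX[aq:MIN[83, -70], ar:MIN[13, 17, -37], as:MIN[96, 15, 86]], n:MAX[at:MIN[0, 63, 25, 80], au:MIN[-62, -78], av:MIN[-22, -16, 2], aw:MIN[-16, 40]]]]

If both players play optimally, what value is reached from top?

14

p (MIN): min(67, -31, 16) = -31
q (MIN): min(-34, -24, -51) = -51
r (MIN): min(-54, 61, 42, 94) = -54
s (MIN): min(-67, -95) = -95
a (MAX): max(-31, -51, -54, -95) = -31
t (MIN): min(-64, 30) = -64
u (MIN): min(15, -67, -19, 99) = -67
b (MAX): max(-64, -67) = -64
w (MIN): min(69, -3, -54) = -54
c (MAX): max(-91, -54) = -54
P (MIN): min(-31, -64, -54) = -64
x (MIN): min(61, 72, 20) = 20
y (MIN): min(-20, -36) = -36
d (MAX): max(20, -36) = 20
z (MIN): min(72, -37) = -37
aa (MIN): min(-27, 38) = -27
e (MAX): max(-37, -27) = -27
ab (MIN): min(92, -39, 33, 14) = -39
ac (MIN): min(-64, 0, 51, -77) = -77
ad (MIN): min(73, -22, 64) = -22
f (MAX): max(-39, -77, -22) = -22
Q (MIN): min(20, -27, -22) = -27
af (MIN): min(-83, 92, -64) = -83
g (MAX): max(90, -83) = 90
ag (MIN): min(14, 59) = 14
ah (MIN): min(-95, 65, 85) = -95
aj (MIN): min(5, -32, -5, -43) = -43
h (MAX): max(14, -95, -43) = 14
R (MIN): min(90, 14) = 14
ak (MIN): min(92, -94, 59) = -94
am (MIN): min(-88, -70) = -88
j (MAX): max(-94, -88) = -88
an (MIN): min(93, -34, -52) = -52
ap (MIN): min(31, 89, -95) = -95
k (MAX): max(-52, -95) = -52
aq (MIN): min(83, -70) = -70
ar (MIN): min(13, 17, -37) = -37
as (MIN): min(96, 15, 86) = 15
m (MAX): max(-70, -37, 15) = 15
at (MIN): min(0, 63, 25, 80) = 0
au (MIN): min(-62, -78) = -78
av (MIN): min(-22, -16, 2) = -22
aw (MIN): min(-16, 40) = -16
n (MAX): max(0, -78, -22, -16) = 0
S (MIN): min(-88, -52, 15, 0) = -88
top (MAX): max(-64, -27, 14, -88) = 14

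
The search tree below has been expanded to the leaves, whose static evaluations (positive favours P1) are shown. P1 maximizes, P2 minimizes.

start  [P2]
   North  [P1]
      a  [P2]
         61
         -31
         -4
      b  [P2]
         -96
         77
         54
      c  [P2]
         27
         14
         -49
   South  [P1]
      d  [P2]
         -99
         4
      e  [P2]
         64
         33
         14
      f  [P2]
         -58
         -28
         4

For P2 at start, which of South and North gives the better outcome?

d (P2): min(-99, 4) = -99
e (P2): min(64, 33, 14) = 14
f (P2): min(-58, -28, 4) = -58
South (P1): max(-99, 14, -58) = 14
a (P2): min(61, -31, -4) = -31
b (P2): min(-96, 77, 54) = -96
c (P2): min(27, 14, -49) = -49
North (P1): max(-31, -96, -49) = -31
P2 prefers the lower value; South=14, North=-31. North is better since -31 < 14.

North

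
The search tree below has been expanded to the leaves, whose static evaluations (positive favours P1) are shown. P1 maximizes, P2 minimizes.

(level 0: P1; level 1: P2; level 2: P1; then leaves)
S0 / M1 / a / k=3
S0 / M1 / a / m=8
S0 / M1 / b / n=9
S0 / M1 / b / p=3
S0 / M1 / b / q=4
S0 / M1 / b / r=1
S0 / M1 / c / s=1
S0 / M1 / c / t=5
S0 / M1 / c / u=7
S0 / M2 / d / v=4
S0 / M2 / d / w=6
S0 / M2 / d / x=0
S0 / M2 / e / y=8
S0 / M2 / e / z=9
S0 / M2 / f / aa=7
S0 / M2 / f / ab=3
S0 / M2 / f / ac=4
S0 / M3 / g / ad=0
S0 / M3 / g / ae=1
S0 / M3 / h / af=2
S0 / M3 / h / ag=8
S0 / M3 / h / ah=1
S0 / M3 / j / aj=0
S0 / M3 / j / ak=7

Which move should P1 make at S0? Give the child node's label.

a (P1): max(3, 8) = 8
b (P1): max(9, 3, 4, 1) = 9
c (P1): max(1, 5, 7) = 7
M1 (P2): min(8, 9, 7) = 7
d (P1): max(4, 6, 0) = 6
e (P1): max(8, 9) = 9
f (P1): max(7, 3, 4) = 7
M2 (P2): min(6, 9, 7) = 6
g (P1): max(0, 1) = 1
h (P1): max(2, 8, 1) = 8
j (P1): max(0, 7) = 7
M3 (P2): min(1, 8, 7) = 1
S0 (P1): max(7, 6, 1) = 7
P1 at S0 wants the highest of {M1=7, M2=6, M3=1}, so chooses M1.

M1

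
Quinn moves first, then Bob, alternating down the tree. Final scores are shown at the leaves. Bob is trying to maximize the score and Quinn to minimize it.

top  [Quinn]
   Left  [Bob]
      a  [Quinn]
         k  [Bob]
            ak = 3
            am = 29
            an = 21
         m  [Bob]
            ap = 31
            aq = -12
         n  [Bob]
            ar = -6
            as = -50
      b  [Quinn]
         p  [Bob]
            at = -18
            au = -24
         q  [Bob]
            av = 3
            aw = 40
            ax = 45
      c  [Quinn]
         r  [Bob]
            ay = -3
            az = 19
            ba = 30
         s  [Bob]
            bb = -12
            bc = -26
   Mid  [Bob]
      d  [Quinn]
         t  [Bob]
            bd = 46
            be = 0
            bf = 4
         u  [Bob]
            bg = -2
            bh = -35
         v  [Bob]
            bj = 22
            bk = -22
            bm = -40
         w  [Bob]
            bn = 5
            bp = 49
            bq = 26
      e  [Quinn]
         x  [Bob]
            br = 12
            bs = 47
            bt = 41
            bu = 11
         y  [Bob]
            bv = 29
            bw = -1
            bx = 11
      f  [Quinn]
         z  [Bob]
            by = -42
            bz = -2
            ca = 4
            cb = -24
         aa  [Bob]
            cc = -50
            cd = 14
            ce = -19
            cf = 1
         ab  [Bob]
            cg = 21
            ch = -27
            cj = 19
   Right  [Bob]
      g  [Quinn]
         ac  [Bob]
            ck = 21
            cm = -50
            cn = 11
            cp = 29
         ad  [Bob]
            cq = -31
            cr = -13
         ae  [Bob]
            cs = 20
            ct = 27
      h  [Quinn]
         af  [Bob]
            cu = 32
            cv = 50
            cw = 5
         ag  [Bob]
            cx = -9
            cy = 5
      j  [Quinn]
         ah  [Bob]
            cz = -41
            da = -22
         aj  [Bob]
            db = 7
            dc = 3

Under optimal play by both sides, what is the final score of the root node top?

k (Bob): max(3, 29, 21) = 29
m (Bob): max(31, -12) = 31
n (Bob): max(-6, -50) = -6
a (Quinn): min(29, 31, -6) = -6
p (Bob): max(-18, -24) = -18
q (Bob): max(3, 40, 45) = 45
b (Quinn): min(-18, 45) = -18
r (Bob): max(-3, 19, 30) = 30
s (Bob): max(-12, -26) = -12
c (Quinn): min(30, -12) = -12
Left (Bob): max(-6, -18, -12) = -6
t (Bob): max(46, 0, 4) = 46
u (Bob): max(-2, -35) = -2
v (Bob): max(22, -22, -40) = 22
w (Bob): max(5, 49, 26) = 49
d (Quinn): min(46, -2, 22, 49) = -2
x (Bob): max(12, 47, 41, 11) = 47
y (Bob): max(29, -1, 11) = 29
e (Quinn): min(47, 29) = 29
z (Bob): max(-42, -2, 4, -24) = 4
aa (Bob): max(-50, 14, -19, 1) = 14
ab (Bob): max(21, -27, 19) = 21
f (Quinn): min(4, 14, 21) = 4
Mid (Bob): max(-2, 29, 4) = 29
ac (Bob): max(21, -50, 11, 29) = 29
ad (Bob): max(-31, -13) = -13
ae (Bob): max(20, 27) = 27
g (Quinn): min(29, -13, 27) = -13
af (Bob): max(32, 50, 5) = 50
ag (Bob): max(-9, 5) = 5
h (Quinn): min(50, 5) = 5
ah (Bob): max(-41, -22) = -22
aj (Bob): max(7, 3) = 7
j (Quinn): min(-22, 7) = -22
Right (Bob): max(-13, 5, -22) = 5
top (Quinn): min(-6, 29, 5) = -6

-6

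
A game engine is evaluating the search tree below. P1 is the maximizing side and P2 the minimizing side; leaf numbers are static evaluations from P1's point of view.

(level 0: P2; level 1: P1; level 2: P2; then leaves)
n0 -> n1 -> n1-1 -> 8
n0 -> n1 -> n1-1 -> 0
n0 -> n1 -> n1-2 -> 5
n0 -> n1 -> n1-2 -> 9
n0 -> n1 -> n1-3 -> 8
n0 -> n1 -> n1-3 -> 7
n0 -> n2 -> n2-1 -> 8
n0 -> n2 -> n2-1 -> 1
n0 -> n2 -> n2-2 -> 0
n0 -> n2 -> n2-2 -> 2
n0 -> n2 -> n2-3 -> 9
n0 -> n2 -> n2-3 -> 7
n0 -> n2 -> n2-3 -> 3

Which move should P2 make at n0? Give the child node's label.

n2

n1-1 (P2): min(8, 0) = 0
n1-2 (P2): min(5, 9) = 5
n1-3 (P2): min(8, 7) = 7
n1 (P1): max(0, 5, 7) = 7
n2-1 (P2): min(8, 1) = 1
n2-2 (P2): min(0, 2) = 0
n2-3 (P2): min(9, 7, 3) = 3
n2 (P1): max(1, 0, 3) = 3
n0 (P2): min(7, 3) = 3
P2 at n0 wants the lowest of {n1=7, n2=3}, so chooses n2.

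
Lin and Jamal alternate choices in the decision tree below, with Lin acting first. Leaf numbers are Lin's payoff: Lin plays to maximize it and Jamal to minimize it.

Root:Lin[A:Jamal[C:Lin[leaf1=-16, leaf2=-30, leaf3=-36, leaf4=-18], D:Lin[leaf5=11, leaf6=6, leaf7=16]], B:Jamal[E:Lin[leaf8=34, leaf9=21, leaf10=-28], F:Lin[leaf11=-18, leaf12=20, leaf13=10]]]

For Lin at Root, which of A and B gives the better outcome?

C (Lin): max(-16, -30, -36, -18) = -16
D (Lin): max(11, 6, 16) = 16
A (Jamal): min(-16, 16) = -16
E (Lin): max(34, 21, -28) = 34
F (Lin): max(-18, 20, 10) = 20
B (Jamal): min(34, 20) = 20
Lin prefers the higher value; A=-16, B=20. B is better since 20 > -16.

B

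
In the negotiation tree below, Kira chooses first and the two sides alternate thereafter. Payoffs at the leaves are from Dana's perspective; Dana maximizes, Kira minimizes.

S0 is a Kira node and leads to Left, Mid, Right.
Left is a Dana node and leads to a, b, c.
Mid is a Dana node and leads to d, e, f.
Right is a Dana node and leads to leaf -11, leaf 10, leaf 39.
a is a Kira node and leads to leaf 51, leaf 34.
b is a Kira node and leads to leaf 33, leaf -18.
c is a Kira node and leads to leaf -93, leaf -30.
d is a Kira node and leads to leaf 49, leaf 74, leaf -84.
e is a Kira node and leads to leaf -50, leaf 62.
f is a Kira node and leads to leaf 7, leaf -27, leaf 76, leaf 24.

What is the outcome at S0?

a (Kira): min(51, 34) = 34
b (Kira): min(33, -18) = -18
c (Kira): min(-93, -30) = -93
Left (Dana): max(34, -18, -93) = 34
d (Kira): min(49, 74, -84) = -84
e (Kira): min(-50, 62) = -50
f (Kira): min(7, -27, 76, 24) = -27
Mid (Dana): max(-84, -50, -27) = -27
Right (Dana): max(-11, 10, 39) = 39
S0 (Kira): min(34, -27, 39) = -27

-27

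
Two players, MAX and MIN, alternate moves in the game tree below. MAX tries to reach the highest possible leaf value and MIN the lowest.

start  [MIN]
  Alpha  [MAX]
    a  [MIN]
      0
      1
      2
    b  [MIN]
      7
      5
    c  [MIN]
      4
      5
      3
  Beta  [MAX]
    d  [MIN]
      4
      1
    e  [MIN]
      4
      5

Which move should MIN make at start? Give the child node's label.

Beta

a (MIN): min(0, 1, 2) = 0
b (MIN): min(7, 5) = 5
c (MIN): min(4, 5, 3) = 3
Alpha (MAX): max(0, 5, 3) = 5
d (MIN): min(4, 1) = 1
e (MIN): min(4, 5) = 4
Beta (MAX): max(1, 4) = 4
start (MIN): min(5, 4) = 4
MIN at start wants the lowest of {Alpha=5, Beta=4}, so chooses Beta.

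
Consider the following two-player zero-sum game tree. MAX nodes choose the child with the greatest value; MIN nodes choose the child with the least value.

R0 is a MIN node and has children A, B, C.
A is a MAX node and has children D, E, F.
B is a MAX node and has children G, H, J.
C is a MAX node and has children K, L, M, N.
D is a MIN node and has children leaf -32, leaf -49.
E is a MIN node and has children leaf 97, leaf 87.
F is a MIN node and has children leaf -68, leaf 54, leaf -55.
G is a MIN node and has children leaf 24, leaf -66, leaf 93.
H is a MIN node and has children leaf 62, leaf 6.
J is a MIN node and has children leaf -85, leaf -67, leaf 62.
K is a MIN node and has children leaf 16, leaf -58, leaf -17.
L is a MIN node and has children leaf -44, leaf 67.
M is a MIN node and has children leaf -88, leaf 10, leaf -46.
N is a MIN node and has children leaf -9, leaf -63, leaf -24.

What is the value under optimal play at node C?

K (MIN): min(16, -58, -17) = -58
L (MIN): min(-44, 67) = -44
M (MIN): min(-88, 10, -46) = -88
N (MIN): min(-9, -63, -24) = -63
C (MAX): max(-58, -44, -88, -63) = -44

-44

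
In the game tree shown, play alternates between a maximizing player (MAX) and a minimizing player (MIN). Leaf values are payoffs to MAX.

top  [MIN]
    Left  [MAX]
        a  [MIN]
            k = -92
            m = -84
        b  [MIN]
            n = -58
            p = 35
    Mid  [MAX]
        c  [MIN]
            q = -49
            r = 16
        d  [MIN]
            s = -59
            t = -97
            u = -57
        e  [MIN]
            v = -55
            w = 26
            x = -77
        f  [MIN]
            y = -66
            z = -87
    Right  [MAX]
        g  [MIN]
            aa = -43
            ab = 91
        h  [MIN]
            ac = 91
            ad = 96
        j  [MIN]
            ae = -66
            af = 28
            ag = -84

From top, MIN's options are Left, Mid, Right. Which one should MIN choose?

Left

a (MIN): min(-92, -84) = -92
b (MIN): min(-58, 35) = -58
Left (MAX): max(-92, -58) = -58
c (MIN): min(-49, 16) = -49
d (MIN): min(-59, -97, -57) = -97
e (MIN): min(-55, 26, -77) = -77
f (MIN): min(-66, -87) = -87
Mid (MAX): max(-49, -97, -77, -87) = -49
g (MIN): min(-43, 91) = -43
h (MIN): min(91, 96) = 91
j (MIN): min(-66, 28, -84) = -84
Right (MAX): max(-43, 91, -84) = 91
top (MIN): min(-58, -49, 91) = -58
MIN at top wants the lowest of {Left=-58, Mid=-49, Right=91}, so chooses Left.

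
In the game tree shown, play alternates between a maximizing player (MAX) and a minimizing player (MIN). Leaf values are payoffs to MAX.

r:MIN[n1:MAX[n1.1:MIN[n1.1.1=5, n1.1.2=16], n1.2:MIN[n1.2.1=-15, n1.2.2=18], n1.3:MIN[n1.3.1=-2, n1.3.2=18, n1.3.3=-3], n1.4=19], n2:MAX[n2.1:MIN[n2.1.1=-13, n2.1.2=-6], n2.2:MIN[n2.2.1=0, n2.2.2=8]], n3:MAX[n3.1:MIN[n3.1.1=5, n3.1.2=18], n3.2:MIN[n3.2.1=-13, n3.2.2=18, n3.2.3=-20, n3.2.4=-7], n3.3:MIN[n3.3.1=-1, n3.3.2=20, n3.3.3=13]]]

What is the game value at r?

n1.1 (MIN): min(5, 16) = 5
n1.2 (MIN): min(-15, 18) = -15
n1.3 (MIN): min(-2, 18, -3) = -3
n1 (MAX): max(5, -15, -3, 19) = 19
n2.1 (MIN): min(-13, -6) = -13
n2.2 (MIN): min(0, 8) = 0
n2 (MAX): max(-13, 0) = 0
n3.1 (MIN): min(5, 18) = 5
n3.2 (MIN): min(-13, 18, -20, -7) = -20
n3.3 (MIN): min(-1, 20, 13) = -1
n3 (MAX): max(5, -20, -1) = 5
r (MIN): min(19, 0, 5) = 0

0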